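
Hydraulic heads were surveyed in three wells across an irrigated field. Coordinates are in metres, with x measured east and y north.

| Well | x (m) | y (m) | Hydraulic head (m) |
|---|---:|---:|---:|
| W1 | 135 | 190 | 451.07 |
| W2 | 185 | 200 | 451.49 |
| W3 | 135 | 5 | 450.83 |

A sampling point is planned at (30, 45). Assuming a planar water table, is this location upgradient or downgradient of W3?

Differences from W1: to W2 (Δx, Δy, Δh) = (50, 10, +0.42); to W3 = (0, -185, -0.24).
Solve a·Δx + b·Δy = Δh: det = 50·(-185) − 0·10 = -9250.
∂h/∂x = [(+0.42)·(-185) − (-0.24)·10] / -9250 = +0.008141
∂h/∂y = [50·(-0.24) − 0·(+0.42)] / -9250 = +0.001297
Head at (30, 45) = 451.07 + (+0.008141)·(-105) + (+0.001297)·(-145) = 450.03 m.
That is lower than the 450.83 m at W3, so the point is downgradient.

downgradient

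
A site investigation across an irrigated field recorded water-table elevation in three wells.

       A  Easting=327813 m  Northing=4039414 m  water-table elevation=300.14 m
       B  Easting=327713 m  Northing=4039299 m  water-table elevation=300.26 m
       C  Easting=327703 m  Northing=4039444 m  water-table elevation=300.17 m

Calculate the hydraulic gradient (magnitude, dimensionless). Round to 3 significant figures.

With h = a·x + b·y + c and A as origin, the differences give:
  (-100)·a + (-115)·b = +0.12
  (-110)·a + 30·b = +0.03
Eliminate b (×30 and ×(-115), subtract): -15650·a = 7.050 → a = ∂h/∂x = -0.0004505
Back-substitute: b = ∂h/∂y = -0.0006518.
|∇h| = √(-0.0004505² + -0.0006518²) = 0.0007923

0.000792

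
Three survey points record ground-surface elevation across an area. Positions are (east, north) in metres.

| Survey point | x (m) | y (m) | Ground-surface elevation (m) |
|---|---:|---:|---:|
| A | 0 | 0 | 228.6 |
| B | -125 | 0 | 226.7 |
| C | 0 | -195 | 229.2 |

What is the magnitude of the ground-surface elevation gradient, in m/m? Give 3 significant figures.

∂z/∂x = (226.7 − 228.6) / (-125 − 0) = +0.01520
∂z/∂y = (229.2 − 228.6) / (-195 − 0) = -0.003077
|∇f| = √(0.01520² + -0.003077²) = 0.01551 m/m

0.0155 m/m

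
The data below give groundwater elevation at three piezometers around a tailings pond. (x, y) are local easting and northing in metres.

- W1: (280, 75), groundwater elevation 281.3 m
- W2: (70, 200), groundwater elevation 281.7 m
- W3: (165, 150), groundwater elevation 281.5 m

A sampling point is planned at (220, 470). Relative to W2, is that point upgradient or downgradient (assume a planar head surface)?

Differences from W1: to W2 (Δx, Δy, Δh) = (-210, 125, +0.4); to W3 = (-115, 75, +0.2).
Determinant of the coordinate differences = (-210)·75 − (-115)·125 = -1375.
∂h/∂x = [(+0.4)·75 − (+0.2)·125] / -1375 = -0.003636
∂h/∂y = [(-210)·(+0.2) − (-115)·(+0.4)] / -1375 = -0.002909
Head at (220, 470) = 281.3 + (-0.003636)·(-60) + (-0.002909)·(395) = 280.37 m.
That is lower than the 281.7 m at W2, so the point is downgradient.

downgradient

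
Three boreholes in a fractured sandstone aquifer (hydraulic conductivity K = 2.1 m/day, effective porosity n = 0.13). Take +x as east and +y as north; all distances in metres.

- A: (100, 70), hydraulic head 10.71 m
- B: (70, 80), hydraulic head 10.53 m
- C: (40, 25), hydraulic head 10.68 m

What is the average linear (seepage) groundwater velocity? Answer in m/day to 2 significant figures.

With h = a·x + b·y + c and A as origin, the differences give:
  (-30)·a + 10·b = -0.18
  (-60)·a + (-45)·b = -0.03
Eliminate b (×(-45) and ×10, subtract): 1950·a = 8.400 → a = ∂h/∂x = +0.004308
Back-substitute: b = ∂h/∂y = -0.005077.
|∇h| = √(0.004308² + -0.005077²) = 0.006658
Seepage velocity v = K·i/n = 2.1 × 0.006658 / 0.13 = 0.1076 m/day.

0.11 m/day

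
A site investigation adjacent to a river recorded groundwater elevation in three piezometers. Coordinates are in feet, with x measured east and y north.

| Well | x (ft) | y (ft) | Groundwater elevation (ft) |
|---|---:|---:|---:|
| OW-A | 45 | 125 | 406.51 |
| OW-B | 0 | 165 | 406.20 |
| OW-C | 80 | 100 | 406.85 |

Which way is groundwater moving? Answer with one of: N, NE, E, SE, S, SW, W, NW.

SW

With h = a·x + b·y + c and OW-A as origin, the differences give:
  (-45)·a + 40·b = -0.31
  35·a + (-25)·b = +0.34
Eliminate b (×(-25) and ×40, subtract): -275·a = -5.850 → a = ∂h/∂x = +0.02127
Back-substitute: b = ∂h/∂y = +0.01618.
Flow = −∇h = (-0.02127 east, -0.01618 north), which points southwest.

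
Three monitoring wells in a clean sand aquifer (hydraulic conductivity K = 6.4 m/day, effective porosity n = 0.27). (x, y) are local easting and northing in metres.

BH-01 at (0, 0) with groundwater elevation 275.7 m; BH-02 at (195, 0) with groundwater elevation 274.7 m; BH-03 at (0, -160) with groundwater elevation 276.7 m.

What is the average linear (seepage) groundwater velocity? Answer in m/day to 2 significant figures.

0.19 m/day

∂h/∂x = (274.7 − 275.7) / (195 − 0) = -0.005128
∂h/∂y = (276.7 − 275.7) / (-160 − 0) = -0.006250
|∇h| = √(-0.005128² + -0.006250²) = 0.008084
Seepage velocity v = K·i/n = 6.4 × 0.008084 / 0.27 = 0.1916 m/day.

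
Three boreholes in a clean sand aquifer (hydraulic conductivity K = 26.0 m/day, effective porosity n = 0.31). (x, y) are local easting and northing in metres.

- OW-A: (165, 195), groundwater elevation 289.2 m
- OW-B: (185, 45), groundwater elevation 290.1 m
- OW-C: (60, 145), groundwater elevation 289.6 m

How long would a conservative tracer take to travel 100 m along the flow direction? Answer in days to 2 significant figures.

190 days

Three-point gradient (reference OW-A): Δ to OW-B = (20, -150, +0.9), Δ to OW-C = (-105, -50, +0.4).
∂h/∂x = -0.0008955, ∂h/∂y = -0.006119 (det = -16750).
|∇h| = √(-0.0008955² + -0.006119²) = 0.006184
Seepage velocity v = K·i/n = 26.0 × 0.006184 / 0.31 = 0.5187 m/day.
t = 100 / 0.5187 = 192.8 days.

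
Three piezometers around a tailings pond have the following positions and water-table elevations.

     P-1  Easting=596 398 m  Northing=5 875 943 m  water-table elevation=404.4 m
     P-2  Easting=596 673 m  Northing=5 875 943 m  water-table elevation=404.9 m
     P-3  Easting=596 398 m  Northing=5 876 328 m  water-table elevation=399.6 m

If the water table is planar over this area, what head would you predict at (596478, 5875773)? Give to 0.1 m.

∂h/∂x = (404.9 − 404.4) / (596673 − 596398) = +0.001818
∂h/∂y = (399.6 − 404.4) / (5876328 − 5875943) = -0.01247
h(596478, 5875773) = 404.4 + (+0.001818)·(80) + (-0.01247)·(-170) = 404.4 +0.145 +2.119 = 406.665 m.

406.7 m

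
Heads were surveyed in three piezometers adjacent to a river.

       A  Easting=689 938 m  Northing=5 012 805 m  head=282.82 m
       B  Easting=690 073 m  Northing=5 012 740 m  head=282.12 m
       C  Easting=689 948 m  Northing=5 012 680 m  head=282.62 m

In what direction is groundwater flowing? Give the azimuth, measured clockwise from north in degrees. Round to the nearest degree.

With h = a·x + b·y + c and A as origin, the differences give:
  135·a + (-65)·b = -0.70
  10·a + (-125)·b = -0.20
Eliminate b (×(-125) and ×(-65), subtract): -16225·a = 74.500 → a = ∂h/∂x = -0.004592
Back-substitute: b = ∂h/∂y = +0.001233.
Flow direction (−∇h) has components (+0.004592 E, -0.001233 N).
Azimuth = atan2(E, N) = atan2(+0.004592, -0.001233) = 105.0° ≈ 105°.

105°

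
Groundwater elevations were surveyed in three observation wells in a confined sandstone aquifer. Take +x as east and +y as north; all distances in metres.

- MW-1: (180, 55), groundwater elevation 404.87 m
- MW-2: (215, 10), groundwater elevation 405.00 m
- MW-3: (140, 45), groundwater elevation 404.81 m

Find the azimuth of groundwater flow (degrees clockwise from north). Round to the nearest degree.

308°

With h = a·x + b·y + c and MW-1 as origin, the differences give:
  35·a + (-45)·b = +0.13
  (-40)·a + (-10)·b = -0.06
Eliminate b (×(-10) and ×(-45), subtract): -2150·a = -4.000 → a = ∂h/∂x = +0.001860
Back-substitute: b = ∂h/∂y = -0.001442.
Flow direction (−∇h) has components (-0.001860 E, +0.001442 N).
Azimuth = atan2(E, N) = atan2(-0.001860, +0.001442) = 307.8° ≈ 308°.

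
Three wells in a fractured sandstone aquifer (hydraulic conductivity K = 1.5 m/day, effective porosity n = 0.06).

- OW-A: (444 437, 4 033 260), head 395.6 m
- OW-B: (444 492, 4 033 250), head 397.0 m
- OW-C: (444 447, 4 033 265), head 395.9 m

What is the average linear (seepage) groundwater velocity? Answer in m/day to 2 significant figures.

0.69 m/day

Taking OW-A as reference: OW-B−OW-A = (55, -10, +1.4); OW-C−OW-A = (10, 5, +0.3).
Determinant of the coordinate differences = 55·5 − 10·(-10) = 375.
∂h/∂x = [(+1.4)·5 − (+0.3)·(-10)] / 375 = +0.02667
∂h/∂y = [55·(+0.3) − 10·(+1.4)] / 375 = +0.006667
|∇h| = √(0.02667² + 0.006667²) = 0.02749
Seepage velocity v = K·i/n = 1.5 × 0.02749 / 0.06 = 0.6873 m/day.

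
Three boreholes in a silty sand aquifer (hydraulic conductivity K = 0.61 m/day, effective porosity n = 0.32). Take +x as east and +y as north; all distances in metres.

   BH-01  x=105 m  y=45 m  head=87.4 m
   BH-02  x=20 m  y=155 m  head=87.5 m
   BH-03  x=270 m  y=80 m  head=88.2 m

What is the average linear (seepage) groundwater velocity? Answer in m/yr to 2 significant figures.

Taking BH-01 as reference: BH-02−BH-01 = (-85, 110, +0.1); BH-03−BH-01 = (165, 35, +0.8).
Solve a·Δx + b·Δy = Δh: det = (-85)·35 − 165·110 = -21125.
∂h/∂x = [(+0.1)·35 − (+0.8)·110] / -21125 = +0.004000
∂h/∂y = [(-85)·(+0.8) − 165·(+0.1)] / -21125 = +0.004000
|∇h| = √(0.004000² + 0.004000²) = 0.005657
Seepage velocity v = K·i/n = 0.61 × 0.005657 / 0.32 = 0.01078 m/day = 3.937 m/yr.

3.9 m/yr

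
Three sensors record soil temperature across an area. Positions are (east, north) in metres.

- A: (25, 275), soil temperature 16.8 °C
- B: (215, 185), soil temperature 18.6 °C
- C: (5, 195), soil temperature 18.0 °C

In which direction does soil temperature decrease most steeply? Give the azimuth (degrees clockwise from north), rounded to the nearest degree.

352°

Taking A as reference: B−A = (190, -90, +1.8); C−A = (-20, -80, +1.2).
Solve a·Δx + b·Δy = ΔT: det = 190·(-80) − (-20)·(-90) = -17000.
∂T/∂x = [(+1.8)·(-80) − (+1.2)·(-90)] / -17000 = +0.002118
∂T/∂y = [190·(+1.2) − (-20)·(+1.8)] / -17000 = -0.01553
Steepest decrease is along −∇f: components (-0.002118 E, +0.01553 N).
Azimuth = atan2(-0.002118, +0.01553) = 352.2° ≈ 352°.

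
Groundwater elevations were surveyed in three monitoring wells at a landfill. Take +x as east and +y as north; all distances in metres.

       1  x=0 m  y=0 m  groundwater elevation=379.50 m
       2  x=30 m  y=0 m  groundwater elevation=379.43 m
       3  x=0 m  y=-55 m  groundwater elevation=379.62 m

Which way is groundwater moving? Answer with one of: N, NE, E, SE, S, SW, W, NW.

NE

∂h/∂x = (379.43 − 379.50) / (30 − 0) = -0.002333
∂h/∂y = (379.62 − 379.50) / (-55 − 0) = -0.002182
Flow = −∇h = (+0.002333 east, +0.002182 north), which points northeast.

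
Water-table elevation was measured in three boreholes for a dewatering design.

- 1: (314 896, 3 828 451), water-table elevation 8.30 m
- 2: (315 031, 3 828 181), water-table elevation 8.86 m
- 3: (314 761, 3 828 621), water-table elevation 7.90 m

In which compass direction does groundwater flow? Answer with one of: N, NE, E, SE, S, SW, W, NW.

NW

Differences from 1: to 2 (Δx, Δy, Δh) = (135, -270, +0.56); to 3 = (-135, 170, -0.40).
Solve a·Δx + b·Δy = Δh: det = 135·170 − (-135)·(-270) = -13500.
∂h/∂x = [(+0.56)·170 − (-0.40)·(-270)] / -13500 = +0.0009481
∂h/∂y = [135·(-0.40) − (-135)·(+0.56)] / -13500 = -0.001600
Flow = −∇h = (-0.0009481 east, +0.001600 north), which points northwest.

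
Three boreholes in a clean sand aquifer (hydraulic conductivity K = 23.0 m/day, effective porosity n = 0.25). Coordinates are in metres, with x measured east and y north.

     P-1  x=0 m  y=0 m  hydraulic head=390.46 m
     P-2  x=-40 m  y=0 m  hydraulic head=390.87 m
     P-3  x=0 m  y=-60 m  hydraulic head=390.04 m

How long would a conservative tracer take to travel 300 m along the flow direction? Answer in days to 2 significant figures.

∂h/∂x = (390.87 − 390.46) / (-40 − 0) = -0.01025
∂h/∂y = (390.04 − 390.46) / (-60 − 0) = +0.007000
|∇h| = √(-0.01025² + 0.007000²) = 0.01241
Seepage velocity v = K·i/n = 23.0 × 0.01241 / 0.25 = 1.142 m/day.
t = 300 / 1.142 = 262.7 days.

260 days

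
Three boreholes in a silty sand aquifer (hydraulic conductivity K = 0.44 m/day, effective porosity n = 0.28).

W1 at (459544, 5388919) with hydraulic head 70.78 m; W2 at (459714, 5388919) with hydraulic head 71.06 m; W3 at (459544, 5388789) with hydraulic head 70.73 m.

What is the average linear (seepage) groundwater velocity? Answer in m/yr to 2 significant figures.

0.97 m/yr

∂h/∂x = (71.06 − 70.78) / (459714 − 459544) = +0.001647
∂h/∂y = (70.73 − 70.78) / (5388789 − 5388919) = +0.0003846
|∇h| = √(0.001647² + 0.0003846²) = 0.001691
Seepage velocity v = K·i/n = 0.44 × 0.001691 / 0.28 = 0.002657 m/day = 0.9705 m/yr.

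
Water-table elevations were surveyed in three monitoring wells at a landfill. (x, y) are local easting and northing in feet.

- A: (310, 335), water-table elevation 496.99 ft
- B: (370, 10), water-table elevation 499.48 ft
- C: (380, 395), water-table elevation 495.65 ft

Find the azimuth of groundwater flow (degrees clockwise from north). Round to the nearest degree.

048°

Differences from A: to B (Δx, Δy, Δh) = (60, -325, +2.49); to C = (70, 60, -1.34).
Determinant of the coordinate differences = 60·60 − 70·(-325) = 26350.
∂h/∂x = [(+2.49)·60 − (-1.34)·(-325)] / 26350 = -0.01086
∂h/∂y = [60·(-1.34) − 70·(+2.49)] / 26350 = -0.009666
Flow direction (−∇h) has components (+0.01086 E, +0.009666 N).
Azimuth = atan2(E, N) = atan2(+0.01086, +0.009666) = 48.3° ≈ 048°.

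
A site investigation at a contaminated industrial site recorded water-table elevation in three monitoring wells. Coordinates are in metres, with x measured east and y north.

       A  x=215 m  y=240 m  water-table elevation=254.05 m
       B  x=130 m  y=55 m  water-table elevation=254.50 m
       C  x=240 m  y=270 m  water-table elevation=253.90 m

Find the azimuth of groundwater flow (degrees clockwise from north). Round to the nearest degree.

096°

With h = a·x + b·y + c and A as origin, the differences give:
  (-85)·a + (-185)·b = +0.45
  25·a + 30·b = -0.15
Eliminate b (×30 and ×(-185), subtract): 2075·a = -14.250 → a = ∂h/∂x = -0.006867
Back-substitute: b = ∂h/∂y = +0.0007229.
Flow direction (−∇h) has components (+0.006867 E, -0.0007229 N).
Azimuth = atan2(E, N) = atan2(+0.006867, -0.0007229) = 96.0° ≈ 096°.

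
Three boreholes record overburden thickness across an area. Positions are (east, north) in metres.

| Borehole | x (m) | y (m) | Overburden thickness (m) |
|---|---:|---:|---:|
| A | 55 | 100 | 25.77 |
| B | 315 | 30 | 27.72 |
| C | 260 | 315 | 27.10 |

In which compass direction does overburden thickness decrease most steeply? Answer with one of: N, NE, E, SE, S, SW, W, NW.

W

With d = a·x + b·y + c and A as origin, the differences give:
  260·a + (-70)·b = +1.95
  205·a + 215·b = +1.33
Eliminate b (×215 and ×(-70), subtract): 70250·a = 512.350 → a = ∂d/∂x = +0.007293
Back-substitute: b = ∂d/∂y = -0.0007680.
Steepest decrease is along −∇f = (-0.007293 E, +0.0007680 N) → west.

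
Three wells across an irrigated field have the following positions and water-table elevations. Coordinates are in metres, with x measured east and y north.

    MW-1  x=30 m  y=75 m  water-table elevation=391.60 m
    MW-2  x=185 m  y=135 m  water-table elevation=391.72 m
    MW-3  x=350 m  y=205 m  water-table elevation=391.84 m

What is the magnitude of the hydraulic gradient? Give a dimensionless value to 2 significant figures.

0.0018

Taking MW-1 as reference: MW-2−MW-1 = (155, 60, +0.12); MW-3−MW-1 = (320, 130, +0.24).
Solve a·Δx + b·Δy = Δh: det = 155·130 − 320·60 = 950.
∂h/∂x = [(+0.12)·130 − (+0.24)·60] / 950 = +0.001263
∂h/∂y = [155·(+0.24) − 320·(+0.12)] / 950 = -0.001263
|∇h| = √(0.001263² + -0.001263²) = 0.001786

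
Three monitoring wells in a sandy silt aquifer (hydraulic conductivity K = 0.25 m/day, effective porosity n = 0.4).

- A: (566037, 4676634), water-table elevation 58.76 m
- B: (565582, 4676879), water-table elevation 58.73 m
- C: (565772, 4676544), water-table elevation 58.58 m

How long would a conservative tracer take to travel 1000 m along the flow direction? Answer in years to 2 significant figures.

5300 years

With h = a·x + b·y + c and A as origin, the differences give:
  (-455)·a + 245·b = -0.03
  (-265)·a + (-90)·b = -0.18
Eliminate b (×(-90) and ×245, subtract): 105875·a = 46.800 → a = ∂h/∂x = +0.0004420
Back-substitute: b = ∂h/∂y = +0.0006985.
|∇h| = √(0.0004420² + 0.0006985²) = 0.0008266
Seepage velocity v = K·i/n = 0.25 × 0.0008266 / 0.4 = 0.0005166 m/day.
t = 1000 / 0.0005166 = 1.936e+06 days = 5.3e+03 years.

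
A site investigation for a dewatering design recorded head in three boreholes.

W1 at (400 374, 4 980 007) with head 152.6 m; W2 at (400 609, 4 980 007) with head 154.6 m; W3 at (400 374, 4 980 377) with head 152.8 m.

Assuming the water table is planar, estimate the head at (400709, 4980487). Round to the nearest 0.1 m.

∂h/∂x = (154.6 − 152.6) / (400609 − 400374) = +0.008511
∂h/∂y = (152.8 − 152.6) / (4980377 − 4980007) = +0.0005405
h(400709, 4980487) = 152.6 + (+0.008511)·(335) + (+0.0005405)·(480) = 152.6 +2.851 +0.259 = 155.711 m.

155.7 m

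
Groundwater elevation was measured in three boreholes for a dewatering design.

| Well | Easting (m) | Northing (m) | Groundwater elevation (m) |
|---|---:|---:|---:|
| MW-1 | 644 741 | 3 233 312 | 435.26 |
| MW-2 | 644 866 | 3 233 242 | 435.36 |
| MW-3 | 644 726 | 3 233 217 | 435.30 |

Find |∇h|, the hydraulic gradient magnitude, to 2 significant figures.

0.00072

Differences from MW-1: to MW-2 (Δx, Δy, Δh) = (125, -70, +0.10); to MW-3 = (-15, -95, +0.04).
Solve a·Δx + b·Δy = Δh: det = 125·(-95) − (-15)·(-70) = -12925.
∂h/∂x = [(+0.10)·(-95) − (+0.04)·(-70)] / -12925 = +0.0005184
∂h/∂y = [125·(+0.04) − (-15)·(+0.10)] / -12925 = -0.0005029
|∇h| = √(0.0005184² + -0.0005029²) = 0.0007223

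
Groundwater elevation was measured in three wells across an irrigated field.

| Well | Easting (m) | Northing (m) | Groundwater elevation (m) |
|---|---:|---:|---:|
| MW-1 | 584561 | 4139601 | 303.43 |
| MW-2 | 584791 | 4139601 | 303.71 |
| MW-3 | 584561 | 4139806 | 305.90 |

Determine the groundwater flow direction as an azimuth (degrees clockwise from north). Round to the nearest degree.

186°

∂h/∂x = (303.71 − 303.43) / (584791 − 584561) = +0.001217
∂h/∂y = (305.90 − 303.43) / (4139806 − 4139601) = +0.01205
Flow direction (−∇h) has components (-0.001217 E, -0.01205 N).
Azimuth = atan2(E, N) = atan2(-0.001217, -0.01205) = 185.8° ≈ 186°.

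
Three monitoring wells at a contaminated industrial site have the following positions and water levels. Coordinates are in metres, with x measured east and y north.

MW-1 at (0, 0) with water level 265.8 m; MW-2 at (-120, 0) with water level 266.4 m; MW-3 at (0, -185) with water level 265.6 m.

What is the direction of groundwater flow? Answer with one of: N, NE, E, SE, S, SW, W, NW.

∂h/∂x = (266.4 − 265.8) / (-120 − 0) = -0.005000
∂h/∂y = (265.6 − 265.8) / (-185 − 0) = +0.001081
Flow = −∇h = (+0.005000 east, -0.001081 north), which points east.

E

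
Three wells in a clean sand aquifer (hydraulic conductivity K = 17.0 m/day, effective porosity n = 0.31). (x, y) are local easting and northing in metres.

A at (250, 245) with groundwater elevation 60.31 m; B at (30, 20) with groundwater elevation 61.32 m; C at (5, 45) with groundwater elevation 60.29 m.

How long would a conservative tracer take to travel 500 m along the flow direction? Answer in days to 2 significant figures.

310 days

Three-point gradient (reference A): Δ to B = (-220, -225, +1.01), Δ to C = (-245, -200, -0.02).
∂h/∂x = +0.01856, ∂h/∂y = -0.02264 (det = -11125).
|∇h| = √(0.01856² + -0.02264²) = 0.02928
Seepage velocity v = K·i/n = 17.0 × 0.02928 / 0.31 = 1.606 m/day.
t = 500 / 1.606 = 311.3 days.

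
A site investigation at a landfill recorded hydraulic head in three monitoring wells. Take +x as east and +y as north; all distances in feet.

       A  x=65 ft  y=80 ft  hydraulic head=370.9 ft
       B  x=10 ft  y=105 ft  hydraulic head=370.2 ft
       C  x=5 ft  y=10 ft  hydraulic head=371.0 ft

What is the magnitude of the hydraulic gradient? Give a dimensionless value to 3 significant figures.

0.0124

Taking A as reference: B−A = (-55, 25, -0.7); C−A = (-60, -70, +0.1).
Determinant of the coordinate differences = (-55)·(-70) − (-60)·25 = 5350.
∂h/∂x = [(-0.7)·(-70) − (+0.1)·25] / 5350 = +0.008692
∂h/∂y = [(-55)·(+0.1) − (-60)·(-0.7)] / 5350 = -0.008879
|∇h| = √(0.008692² + -0.008879²) = 0.01243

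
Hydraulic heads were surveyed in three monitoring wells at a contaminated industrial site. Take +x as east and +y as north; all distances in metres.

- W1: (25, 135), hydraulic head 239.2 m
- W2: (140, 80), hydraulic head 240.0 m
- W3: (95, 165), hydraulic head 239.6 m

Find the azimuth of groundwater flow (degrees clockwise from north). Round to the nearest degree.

282°

With h = a·x + b·y + c and W1 as origin, the differences give:
  115·a + (-55)·b = +0.8
  70·a + 30·b = +0.4
Eliminate b (×30 and ×(-55), subtract): 7300·a = 46.00 → a = ∂h/∂x = +0.006301
Back-substitute: b = ∂h/∂y = -0.001370.
Flow direction (−∇h) has components (-0.006301 E, +0.001370 N).
Azimuth = atan2(E, N) = atan2(-0.006301, +0.001370) = 282.3° ≈ 282°.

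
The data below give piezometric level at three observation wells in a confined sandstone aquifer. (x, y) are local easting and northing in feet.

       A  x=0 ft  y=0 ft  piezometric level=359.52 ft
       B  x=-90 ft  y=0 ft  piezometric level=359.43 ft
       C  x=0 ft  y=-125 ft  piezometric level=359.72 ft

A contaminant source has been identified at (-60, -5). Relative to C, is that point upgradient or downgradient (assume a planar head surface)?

downgradient

∂h/∂x = (359.43 − 359.52) / (-90 − 0) = +0.0010000
∂h/∂y = (359.72 − 359.52) / (-125 − 0) = -0.001600
Head at (-60, -5) = 359.52 + (+0.0010000)·(-60) + (-0.001600)·(-5) = 359.47 ft.
That is lower than the 359.72 ft at C, so the point is downgradient.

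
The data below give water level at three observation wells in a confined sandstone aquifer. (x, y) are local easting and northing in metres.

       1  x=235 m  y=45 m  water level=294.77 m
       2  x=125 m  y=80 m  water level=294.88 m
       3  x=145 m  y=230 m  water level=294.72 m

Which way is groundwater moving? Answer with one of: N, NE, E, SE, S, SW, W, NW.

With h = a·x + b·y + c and 1 as origin, the differences give:
  (-110)·a + 35·b = +0.11
  (-90)·a + 185·b = -0.05
Eliminate b (×185 and ×35, subtract): -17200·a = 22.100 → a = ∂h/∂x = -0.001285
Back-substitute: b = ∂h/∂y = -0.0008953.
Flow = −∇h = (+0.001285 east, +0.0008953 north), which points northeast.

NE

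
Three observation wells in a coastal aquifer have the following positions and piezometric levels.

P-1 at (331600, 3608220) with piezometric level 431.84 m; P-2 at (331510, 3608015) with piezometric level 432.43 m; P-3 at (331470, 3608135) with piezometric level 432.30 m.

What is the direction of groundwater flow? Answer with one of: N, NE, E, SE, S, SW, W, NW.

Taking P-1 as reference: P-2−P-1 = (-90, -205, +0.59); P-3−P-1 = (-130, -85, +0.46).
Solve a·Δx + b·Δy = Δh: det = (-90)·(-85) − (-130)·(-205) = -19000.
∂h/∂x = [(+0.59)·(-85) − (+0.46)·(-205)] / -19000 = -0.002324
∂h/∂y = [(-90)·(+0.46) − (-130)·(+0.59)] / -19000 = -0.001858
Flow = −∇h = (+0.002324 east, +0.001858 north), which points northeast.

NE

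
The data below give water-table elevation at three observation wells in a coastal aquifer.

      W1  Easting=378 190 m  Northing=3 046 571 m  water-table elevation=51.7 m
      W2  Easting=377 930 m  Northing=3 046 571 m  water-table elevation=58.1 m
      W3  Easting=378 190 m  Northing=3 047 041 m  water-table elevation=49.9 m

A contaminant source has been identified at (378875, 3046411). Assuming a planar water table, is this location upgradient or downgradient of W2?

∂h/∂x = (58.1 − 51.7) / (377930 − 378190) = -0.02462
∂h/∂y = (49.9 − 51.7) / (3047041 − 3046571) = -0.003830
Head at (378875, 3046411) = 51.7 + (-0.02462)·(685) + (-0.003830)·(-160) = 35.45 m.
That is lower than the 58.1 m at W2, so the point is downgradient.

downgradient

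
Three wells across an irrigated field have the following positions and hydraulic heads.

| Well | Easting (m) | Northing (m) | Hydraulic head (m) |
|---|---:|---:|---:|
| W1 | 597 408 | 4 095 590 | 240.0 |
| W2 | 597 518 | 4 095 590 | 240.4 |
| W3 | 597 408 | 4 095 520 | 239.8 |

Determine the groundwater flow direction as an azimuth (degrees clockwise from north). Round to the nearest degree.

232°

∂h/∂x = (240.4 − 240.0) / (597518 − 597408) = +0.003636
∂h/∂y = (239.8 − 240.0) / (4095520 − 4095590) = +0.002857
Flow direction (−∇h) has components (-0.003636 E, -0.002857 N).
Azimuth = atan2(E, N) = atan2(-0.003636, -0.002857) = 231.8° ≈ 232°.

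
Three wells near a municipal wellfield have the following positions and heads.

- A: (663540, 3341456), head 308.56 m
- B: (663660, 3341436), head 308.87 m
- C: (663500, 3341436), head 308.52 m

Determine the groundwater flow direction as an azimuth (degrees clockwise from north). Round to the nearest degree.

317°

Taking A as reference: B−A = (120, -20, +0.31); C−A = (-40, -20, -0.04).
Determinant of the coordinate differences = 120·(-20) − (-40)·(-20) = -3200.
∂h/∂x = [(+0.31)·(-20) − (-0.04)·(-20)] / -3200 = +0.002188
∂h/∂y = [120·(-0.04) − (-40)·(+0.31)] / -3200 = -0.002375
Flow direction (−∇h) has components (-0.002188 E, +0.002375 N).
Azimuth = atan2(E, N) = atan2(-0.002188, +0.002375) = 317.4° ≈ 317°.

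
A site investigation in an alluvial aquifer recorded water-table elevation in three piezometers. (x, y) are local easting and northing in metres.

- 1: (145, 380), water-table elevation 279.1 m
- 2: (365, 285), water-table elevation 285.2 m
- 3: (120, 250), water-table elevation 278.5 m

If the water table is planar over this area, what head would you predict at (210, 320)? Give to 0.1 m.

280.9 m

Taking 1 as reference: 2−1 = (220, -95, +6.1); 3−1 = (-25, -130, -0.6).
Solve a·Δx + b·Δy = Δh: det = 220·(-130) − (-25)·(-95) = -30975.
∂h/∂x = [(+6.1)·(-130) − (-0.6)·(-95)] / -30975 = +0.02744
∂h/∂y = [220·(-0.6) − (-25)·(+6.1)] / -30975 = -0.0006618
h(210, 320) = 279.1 + (+0.02744)·(65) + (-0.0006618)·(-60) = 279.1 +1.784 +0.040 = 280.923 m.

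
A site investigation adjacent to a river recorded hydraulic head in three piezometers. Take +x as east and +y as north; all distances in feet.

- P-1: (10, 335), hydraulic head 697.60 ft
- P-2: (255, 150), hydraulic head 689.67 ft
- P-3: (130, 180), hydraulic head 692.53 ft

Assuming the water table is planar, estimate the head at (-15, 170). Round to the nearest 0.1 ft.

Taking P-1 as reference: P-2−P-1 = (245, -185, -7.93); P-3−P-1 = (120, -155, -5.07).
Determinant of the coordinate differences = 245·(-155) − 120·(-185) = -15775.
∂h/∂x = [(-7.93)·(-155) − (-5.07)·(-185)] / -15775 = -0.01846
∂h/∂y = [245·(-5.07) − 120·(-7.93)] / -15775 = +0.01842
h(-15, 170) = 697.60 + (-0.01846)·(-25) + (+0.01842)·(-165) = 697.60 +0.461 -3.039 = 695.022 ft.

695.0 ft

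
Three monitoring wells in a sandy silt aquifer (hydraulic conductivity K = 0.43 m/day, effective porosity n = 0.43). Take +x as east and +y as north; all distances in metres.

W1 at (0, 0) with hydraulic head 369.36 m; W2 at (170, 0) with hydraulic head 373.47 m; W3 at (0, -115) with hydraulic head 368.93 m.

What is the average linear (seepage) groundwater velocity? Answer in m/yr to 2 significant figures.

8.9 m/yr

∂h/∂x = (373.47 − 369.36) / (170 − 0) = +0.02418
∂h/∂y = (368.93 − 369.36) / (-115 − 0) = +0.003739
|∇h| = √(0.02418² + 0.003739²) = 0.02447
Seepage velocity v = K·i/n = 0.43 × 0.02447 / 0.43 = 0.02447 m/day = 8.938 m/yr.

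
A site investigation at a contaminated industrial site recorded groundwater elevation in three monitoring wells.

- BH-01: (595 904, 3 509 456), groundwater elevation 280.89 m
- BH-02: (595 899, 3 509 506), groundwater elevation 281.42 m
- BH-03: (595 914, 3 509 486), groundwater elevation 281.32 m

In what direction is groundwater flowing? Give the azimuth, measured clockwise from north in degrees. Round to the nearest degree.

With h = a·x + b·y + c and BH-01 as origin, the differences give:
  (-5)·a + 50·b = +0.53
  10·a + 30·b = +0.43
Eliminate b (×30 and ×50, subtract): -650·a = -5.600 → a = ∂h/∂x = +0.008615
Back-substitute: b = ∂h/∂y = +0.01146.
Flow direction (−∇h) has components (-0.008615 E, -0.01146 N).
Azimuth = atan2(E, N) = atan2(-0.008615, -0.01146) = 216.9° ≈ 217°.

217°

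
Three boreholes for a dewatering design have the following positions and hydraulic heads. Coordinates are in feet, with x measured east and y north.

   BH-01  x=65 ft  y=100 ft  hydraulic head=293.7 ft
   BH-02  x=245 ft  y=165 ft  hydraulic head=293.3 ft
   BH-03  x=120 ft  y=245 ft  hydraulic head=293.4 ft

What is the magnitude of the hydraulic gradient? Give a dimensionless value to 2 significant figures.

0.0022

Three-point gradient (reference BH-01): Δ to BH-02 = (180, 65, -0.4), Δ to BH-03 = (55, 145, -0.3).
∂h/∂x = -0.001709, ∂h/∂y = -0.001421 (det = 22525).
|∇h| = √(-0.001709² + -0.001421²) = 0.002223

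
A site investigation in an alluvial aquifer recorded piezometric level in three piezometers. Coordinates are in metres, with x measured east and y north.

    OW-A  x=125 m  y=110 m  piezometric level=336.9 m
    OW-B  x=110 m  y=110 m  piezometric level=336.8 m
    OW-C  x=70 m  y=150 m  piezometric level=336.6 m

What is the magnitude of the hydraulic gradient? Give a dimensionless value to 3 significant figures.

With h = a·x + b·y + c and OW-A as origin, the differences give:
  (-15)·a + 0·b = -0.1
  (-55)·a + 40·b = -0.3
Eliminate b (×40 and ×0, subtract): -600·a = -4.00 → a = ∂h/∂x = +0.006667
Back-substitute: b = ∂h/∂y = +0.001667.
|∇h| = √(0.006667² + 0.001667²) = 0.006872

0.00687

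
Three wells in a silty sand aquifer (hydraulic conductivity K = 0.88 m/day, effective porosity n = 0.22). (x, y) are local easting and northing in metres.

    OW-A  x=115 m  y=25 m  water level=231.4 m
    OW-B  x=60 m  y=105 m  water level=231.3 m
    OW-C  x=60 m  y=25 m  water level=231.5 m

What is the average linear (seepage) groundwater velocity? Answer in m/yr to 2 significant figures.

4.5 m/yr

Differences from OW-A: to OW-B (Δx, Δy, Δh) = (-55, 80, -0.1); to OW-C = (-55, 0, +0.1).
Determinant of the coordinate differences = (-55)·0 − (-55)·80 = 4400.
∂h/∂x = [(-0.1)·0 − (+0.1)·80] / 4400 = -0.001818
∂h/∂y = [(-55)·(+0.1) − (-55)·(-0.1)] / 4400 = -0.002500
|∇h| = √(-0.001818² + -0.002500²) = 0.003091
Seepage velocity v = K·i/n = 0.88 × 0.003091 / 0.22 = 0.01236 m/day = 4.514 m/yr.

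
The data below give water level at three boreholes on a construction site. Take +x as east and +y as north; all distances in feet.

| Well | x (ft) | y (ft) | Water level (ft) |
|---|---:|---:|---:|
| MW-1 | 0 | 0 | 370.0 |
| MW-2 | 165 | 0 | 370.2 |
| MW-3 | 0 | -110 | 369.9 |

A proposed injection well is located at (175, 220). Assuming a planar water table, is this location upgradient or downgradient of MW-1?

∂h/∂x = (370.2 − 370.0) / (165 − 0) = +0.001212
∂h/∂y = (369.9 − 370.0) / (-110 − 0) = +0.0009091
Head at (175, 220) = 370.0 + (+0.001212)·(175) + (+0.0009091)·(220) = 370.41 ft.
That is higher than the 370.0 ft at MW-1, so the point is upgradient.

upgradient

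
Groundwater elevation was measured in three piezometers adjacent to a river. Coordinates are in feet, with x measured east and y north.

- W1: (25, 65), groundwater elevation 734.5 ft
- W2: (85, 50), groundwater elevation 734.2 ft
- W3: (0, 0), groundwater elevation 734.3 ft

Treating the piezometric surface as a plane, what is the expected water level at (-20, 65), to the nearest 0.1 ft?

Differences from W1: to W2 (Δx, Δy, Δh) = (60, -15, -0.3); to W3 = (-25, -65, -0.2).
Determinant of the coordinate differences = 60·(-65) − (-25)·(-15) = -4275.
∂h/∂x = [(-0.3)·(-65) − (-0.2)·(-15)] / -4275 = -0.003860
∂h/∂y = [60·(-0.2) − (-25)·(-0.3)] / -4275 = +0.004561
h(-20, 65) = 734.5 + (-0.003860)·(-45) + (+0.004561)·(0) = 734.5 +0.174 +0.000 = 734.674 ft.

734.7 ft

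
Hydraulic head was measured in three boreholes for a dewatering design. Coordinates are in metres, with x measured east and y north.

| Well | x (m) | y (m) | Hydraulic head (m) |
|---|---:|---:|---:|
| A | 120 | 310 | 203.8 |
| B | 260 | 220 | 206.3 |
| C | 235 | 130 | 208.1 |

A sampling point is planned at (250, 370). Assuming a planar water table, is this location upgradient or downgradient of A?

downgradient

Taking A as reference: B−A = (140, -90, +2.5); C−A = (115, -180, +4.3).
Determinant of the coordinate differences = 140·(-180) − 115·(-90) = -14850.
∂h/∂x = [(+2.5)·(-180) − (+4.3)·(-90)] / -14850 = +0.004242
∂h/∂y = [140·(+4.3) − 115·(+2.5)] / -14850 = -0.02118
Head at (250, 370) = 203.8 + (+0.004242)·(130) + (-0.02118)·(60) = 203.08 m.
That is lower than the 203.8 m at A, so the point is downgradient.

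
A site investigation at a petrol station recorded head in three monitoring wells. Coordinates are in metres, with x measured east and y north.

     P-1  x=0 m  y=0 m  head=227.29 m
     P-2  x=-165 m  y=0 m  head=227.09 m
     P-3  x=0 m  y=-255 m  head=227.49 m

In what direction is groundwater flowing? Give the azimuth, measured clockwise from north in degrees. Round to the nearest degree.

303°

∂h/∂x = (227.09 − 227.29) / (-165 − 0) = +0.001212
∂h/∂y = (227.49 − 227.29) / (-255 − 0) = -0.0007843
Flow direction (−∇h) has components (-0.001212 E, +0.0007843 N).
Azimuth = atan2(E, N) = atan2(-0.001212, +0.0007843) = 302.9° ≈ 303°.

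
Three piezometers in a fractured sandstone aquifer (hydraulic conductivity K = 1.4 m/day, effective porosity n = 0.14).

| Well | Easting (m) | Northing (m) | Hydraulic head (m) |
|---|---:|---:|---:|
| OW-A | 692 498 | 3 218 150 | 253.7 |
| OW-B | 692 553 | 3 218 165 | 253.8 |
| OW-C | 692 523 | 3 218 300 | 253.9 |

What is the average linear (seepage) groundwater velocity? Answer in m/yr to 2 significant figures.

6.8 m/yr

Taking OW-A as reference: OW-B−OW-A = (55, 15, +0.1); OW-C−OW-A = (25, 150, +0.2).
Solve a·Δx + b·Δy = Δh: det = 55·150 − 25·15 = 7875.
∂h/∂x = [(+0.1)·150 − (+0.2)·15] / 7875 = +0.001524
∂h/∂y = [55·(+0.2) − 25·(+0.1)] / 7875 = +0.001079
|∇h| = √(0.001524² + 0.001079²) = 0.001867
Seepage velocity v = K·i/n = 1.4 × 0.001867 / 0.14 = 0.01867 m/day = 6.819 m/yr.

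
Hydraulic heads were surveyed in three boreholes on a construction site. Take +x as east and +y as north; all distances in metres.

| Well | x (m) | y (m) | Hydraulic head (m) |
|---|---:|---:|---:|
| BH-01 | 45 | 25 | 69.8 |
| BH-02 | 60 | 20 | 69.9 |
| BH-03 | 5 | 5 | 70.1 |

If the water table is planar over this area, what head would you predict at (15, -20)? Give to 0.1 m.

70.5 m

With h = a·x + b·y + c and BH-01 as origin, the differences give:
  15·a + (-5)·b = +0.1
  (-40)·a + (-20)·b = +0.3
Eliminate b (×(-20) and ×(-5), subtract): -500·a = -0.50 → a = ∂h/∂x = +0.001000
Back-substitute: b = ∂h/∂y = -0.01700.
h(15, -20) = 69.8 + (+0.001000)·(-30) + (-0.01700)·(-45) = 69.8 -0.030 +0.765 = 70.535 m.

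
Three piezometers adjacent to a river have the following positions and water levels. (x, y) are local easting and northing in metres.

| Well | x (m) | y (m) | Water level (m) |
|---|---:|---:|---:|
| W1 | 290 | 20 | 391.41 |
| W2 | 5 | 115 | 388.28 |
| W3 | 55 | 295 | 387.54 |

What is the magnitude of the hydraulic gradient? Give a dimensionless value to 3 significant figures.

0.0110

With h = a·x + b·y + c and W1 as origin, the differences give:
  (-285)·a + 95·b = -3.13
  (-235)·a + 275·b = -3.87
Eliminate b (×275 and ×95, subtract): -56050·a = -493.100 → a = ∂h/∂x = +0.008798
Back-substitute: b = ∂h/∂y = -0.006555.
|∇h| = √(0.008798² + -0.006555²) = 0.01097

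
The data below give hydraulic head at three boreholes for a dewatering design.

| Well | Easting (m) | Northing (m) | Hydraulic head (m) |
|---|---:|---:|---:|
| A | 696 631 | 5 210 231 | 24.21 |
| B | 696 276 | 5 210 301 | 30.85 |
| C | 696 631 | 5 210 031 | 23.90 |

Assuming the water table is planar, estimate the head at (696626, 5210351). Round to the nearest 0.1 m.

With h = a·x + b·y + c and A as origin, the differences give:
  (-355)·a + 70·b = +6.64
  0·a + (-200)·b = -0.31
Eliminate b (×(-200) and ×70, subtract): 71000·a = -1306.300 → a = ∂h/∂x = -0.01840
Back-substitute: b = ∂h/∂y = +0.001550.
h(696626, 5210351) = 24.21 + (-0.01840)·(-5) + (+0.001550)·(120) = 24.21 +0.092 +0.186 = 24.488 m.

24.5 m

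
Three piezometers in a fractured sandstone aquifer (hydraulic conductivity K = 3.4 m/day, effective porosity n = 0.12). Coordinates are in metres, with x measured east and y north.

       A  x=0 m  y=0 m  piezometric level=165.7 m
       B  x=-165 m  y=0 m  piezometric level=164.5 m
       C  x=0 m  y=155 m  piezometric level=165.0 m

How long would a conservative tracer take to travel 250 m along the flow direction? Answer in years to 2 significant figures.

∂h/∂x = (164.5 − 165.7) / (-165 − 0) = +0.007273
∂h/∂y = (165.0 − 165.7) / (155 − 0) = -0.004516
|∇h| = √(0.007273² + -0.004516²) = 0.008561
Seepage velocity v = K·i/n = 3.4 × 0.008561 / 0.12 = 0.2426 m/day.
t = 250 / 0.2426 = 1031 days = 2.82 years.

2.8 years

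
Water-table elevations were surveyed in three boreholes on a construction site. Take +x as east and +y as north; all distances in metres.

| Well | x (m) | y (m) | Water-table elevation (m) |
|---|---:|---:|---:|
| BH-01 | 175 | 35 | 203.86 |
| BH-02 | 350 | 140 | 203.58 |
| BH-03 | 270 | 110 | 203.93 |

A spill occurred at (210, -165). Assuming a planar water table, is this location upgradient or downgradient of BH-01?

downgradient

Taking BH-01 as reference: BH-02−BH-01 = (175, 105, -0.28); BH-03−BH-01 = (95, 75, +0.07).
Determinant of the coordinate differences = 175·75 − 95·105 = 3150.
∂h/∂x = [(-0.28)·75 − (+0.07)·105] / 3150 = -0.009000
∂h/∂y = [175·(+0.07) − 95·(-0.28)] / 3150 = +0.01233
Head at (210, -165) = 203.86 + (-0.009000)·(35) + (+0.01233)·(-200) = 201.08 m.
That is lower than the 203.86 m at BH-01, so the point is downgradient.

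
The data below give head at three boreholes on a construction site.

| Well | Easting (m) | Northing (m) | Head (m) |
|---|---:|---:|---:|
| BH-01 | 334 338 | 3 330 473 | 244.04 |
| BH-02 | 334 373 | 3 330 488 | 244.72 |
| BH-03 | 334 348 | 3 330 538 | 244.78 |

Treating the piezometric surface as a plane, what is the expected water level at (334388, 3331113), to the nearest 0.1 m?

250.6 m

Taking BH-01 as reference: BH-02−BH-01 = (35, 15, +0.68); BH-03−BH-01 = (10, 65, +0.74).
Determinant of the coordinate differences = 35·65 − 10·15 = 2125.
∂h/∂x = [(+0.68)·65 − (+0.74)·15] / 2125 = +0.01558
∂h/∂y = [35·(+0.74) − 10·(+0.68)] / 2125 = +0.008988
h(334388, 3331113) = 244.04 + (+0.01558)·(50) + (+0.008988)·(640) = 244.04 +0.779 +5.752 = 250.571 m.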